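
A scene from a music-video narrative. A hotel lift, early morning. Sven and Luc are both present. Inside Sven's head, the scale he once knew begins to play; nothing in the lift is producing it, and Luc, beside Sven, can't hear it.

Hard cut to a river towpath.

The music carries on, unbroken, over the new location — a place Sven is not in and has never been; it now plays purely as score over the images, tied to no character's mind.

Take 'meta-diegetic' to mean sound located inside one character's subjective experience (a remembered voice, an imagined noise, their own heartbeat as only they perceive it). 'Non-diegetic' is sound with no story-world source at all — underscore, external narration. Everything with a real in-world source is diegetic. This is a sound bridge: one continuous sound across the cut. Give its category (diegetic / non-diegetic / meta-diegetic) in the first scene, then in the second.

Scene one: the music exists only inside Sven's mind; Luc can't hear it → meta-diegetic.
Scene two: it's detached from Sven entirely and plays over unrelated images with no in-world source — conventional underscore → non-diegetic.

meta-diegetic, non-diegetic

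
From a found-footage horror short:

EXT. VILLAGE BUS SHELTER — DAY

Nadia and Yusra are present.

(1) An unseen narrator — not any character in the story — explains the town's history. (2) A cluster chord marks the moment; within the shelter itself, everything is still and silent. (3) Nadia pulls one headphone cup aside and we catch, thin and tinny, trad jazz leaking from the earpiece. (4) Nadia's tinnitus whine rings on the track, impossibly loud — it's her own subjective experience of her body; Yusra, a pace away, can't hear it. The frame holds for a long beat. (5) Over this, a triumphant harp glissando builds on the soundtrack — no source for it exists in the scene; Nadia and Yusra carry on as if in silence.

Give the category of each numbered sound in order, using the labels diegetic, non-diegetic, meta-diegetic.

(1) external voice-over — not a character, not heard by anyone in the scene → non-diegetic.
Sound (2): an editorial stinger — it belongs to the cut, not the story world, so non-diegetic.
(3) is diegetic: it's leaking from a physical pair of headphones in the scene.
(4) is meta-diegetic: it's Nadia's internal bodily sensation rendered as sound; only Nadia 'hears' it.
(5) is non-diegetic: score with no on-screen or off-screen source; it exists for the audience alone.

non-diegetic, non-diegetic, diegetic, meta-diegetic, non-diegetic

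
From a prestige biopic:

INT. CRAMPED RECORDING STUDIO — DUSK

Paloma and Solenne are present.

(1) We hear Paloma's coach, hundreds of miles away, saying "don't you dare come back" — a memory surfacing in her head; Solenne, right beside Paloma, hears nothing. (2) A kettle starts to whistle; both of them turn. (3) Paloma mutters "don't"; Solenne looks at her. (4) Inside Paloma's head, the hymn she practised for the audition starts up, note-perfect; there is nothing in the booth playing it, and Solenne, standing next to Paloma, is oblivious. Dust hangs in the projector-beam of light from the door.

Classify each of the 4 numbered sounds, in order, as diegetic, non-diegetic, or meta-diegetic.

(1) the voice is a memory playing only inside Paloma's mind; Solenne can't hear it → meta-diegetic.
Sound (2): the sound comes from a kettle physically present in the location, so diegetic.
(3) Paloma is a character speaking aloud in the scene → diegetic.
(4) is meta-diegetic: the music is a memory playing inside Paloma's mind alone; no real-world source, Solenne can't hear it.

meta-diegetic, diegetic, diegetic, meta-diegetic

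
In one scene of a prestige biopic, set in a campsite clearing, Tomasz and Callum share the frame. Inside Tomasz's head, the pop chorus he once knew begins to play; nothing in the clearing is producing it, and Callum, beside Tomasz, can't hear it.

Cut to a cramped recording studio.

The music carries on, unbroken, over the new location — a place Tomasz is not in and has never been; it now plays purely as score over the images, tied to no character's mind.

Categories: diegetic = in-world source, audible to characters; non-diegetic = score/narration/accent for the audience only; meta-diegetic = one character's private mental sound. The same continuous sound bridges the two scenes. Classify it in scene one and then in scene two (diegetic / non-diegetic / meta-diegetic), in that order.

meta-diegetic, non-diegetic

Scene one: the music exists only inside Tomasz's mind; Callum can't hear it → meta-diegetic.
Scene two: it's detached from Tomasz entirely and plays over unrelated images with no in-world source — conventional underscore → non-diegetic.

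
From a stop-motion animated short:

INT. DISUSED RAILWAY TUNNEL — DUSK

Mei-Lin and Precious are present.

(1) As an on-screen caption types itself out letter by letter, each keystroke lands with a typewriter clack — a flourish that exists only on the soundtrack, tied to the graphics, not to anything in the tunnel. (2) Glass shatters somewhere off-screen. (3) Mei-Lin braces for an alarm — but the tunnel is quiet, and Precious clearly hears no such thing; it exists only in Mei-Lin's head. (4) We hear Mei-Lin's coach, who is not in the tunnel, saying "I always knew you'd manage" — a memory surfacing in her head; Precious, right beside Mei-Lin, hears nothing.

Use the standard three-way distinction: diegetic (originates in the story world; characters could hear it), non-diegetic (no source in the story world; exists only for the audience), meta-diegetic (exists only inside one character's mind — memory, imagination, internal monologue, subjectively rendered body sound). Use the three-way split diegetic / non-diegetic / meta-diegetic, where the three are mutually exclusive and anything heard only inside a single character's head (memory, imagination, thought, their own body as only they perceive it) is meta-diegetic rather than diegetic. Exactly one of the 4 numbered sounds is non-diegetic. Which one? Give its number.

1

(1) it accompanies on-screen graphics, not anything inside the story world → non-diegetic.
Sound (2): the sound comes from glass physically present in the location, so diegetic.
Sound (3): the sound is imagined by Mei-Lin; nothing in the story world is producing it and Precious can't hear it, so meta-diegetic.
Sound (4): the voice is a memory playing only inside Mei-Lin's mind; Precious can't hear it, so meta-diegetic.
Only (1) is non-diegetic.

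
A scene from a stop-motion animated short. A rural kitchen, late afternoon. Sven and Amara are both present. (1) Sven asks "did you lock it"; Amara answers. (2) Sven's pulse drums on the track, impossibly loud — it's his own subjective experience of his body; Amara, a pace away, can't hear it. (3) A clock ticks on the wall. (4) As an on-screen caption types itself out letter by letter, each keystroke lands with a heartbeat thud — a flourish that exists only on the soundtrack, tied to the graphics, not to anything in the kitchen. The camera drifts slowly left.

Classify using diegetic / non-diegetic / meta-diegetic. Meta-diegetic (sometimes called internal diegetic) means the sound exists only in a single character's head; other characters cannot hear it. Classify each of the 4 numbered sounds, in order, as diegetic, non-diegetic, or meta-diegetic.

diegetic, meta-diegetic, diegetic, non-diegetic

(1) on-screen dialogue — Sven speaks and Amara is there to hear → diegetic.
(2) a subjective body sound — Sven's private perception, inaudible to Amara → meta-diegetic.
Sound (3): the sound comes from a clock physically present in the location, so diegetic.
Sound (4): sound married to a title/caption — outside the diegesis by definition, so non-diegetic.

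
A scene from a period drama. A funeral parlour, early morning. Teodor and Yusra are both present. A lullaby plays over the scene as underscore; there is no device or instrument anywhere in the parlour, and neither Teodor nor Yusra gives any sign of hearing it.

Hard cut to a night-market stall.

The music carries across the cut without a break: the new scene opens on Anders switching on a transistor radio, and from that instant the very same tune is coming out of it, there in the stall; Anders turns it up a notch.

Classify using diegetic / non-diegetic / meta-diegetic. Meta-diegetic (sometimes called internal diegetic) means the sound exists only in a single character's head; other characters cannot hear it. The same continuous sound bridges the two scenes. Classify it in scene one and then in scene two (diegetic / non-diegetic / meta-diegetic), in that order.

non-diegetic, diegetic

Scene one: there's no in-world source anywhere and no character hears it — underscore for the audience only → non-diegetic.
Scene two: once Anders turns on a transistor radio, the music has a real source in the story world and Anders reacts to it → diegetic.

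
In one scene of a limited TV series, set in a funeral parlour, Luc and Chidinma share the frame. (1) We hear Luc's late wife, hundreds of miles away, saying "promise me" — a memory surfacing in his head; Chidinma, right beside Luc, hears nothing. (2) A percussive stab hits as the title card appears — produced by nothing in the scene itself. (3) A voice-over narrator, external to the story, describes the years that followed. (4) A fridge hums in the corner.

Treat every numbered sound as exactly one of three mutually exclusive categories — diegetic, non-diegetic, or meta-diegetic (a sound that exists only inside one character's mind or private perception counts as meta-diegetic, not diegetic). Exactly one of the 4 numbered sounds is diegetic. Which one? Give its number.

4

Sound (1): the voice is a memory playing only inside Luc's mind; Chidinma can't hear it, so meta-diegetic.
(2) is non-diegetic: nothing in the scene produces it; it's an accent added for the audience.
(3) is non-diegetic: external voice-over — not a character, not heard by anyone in the scene.
(4) a fridge is part of the location's real environment → diegetic.
Only (4) is diegetic.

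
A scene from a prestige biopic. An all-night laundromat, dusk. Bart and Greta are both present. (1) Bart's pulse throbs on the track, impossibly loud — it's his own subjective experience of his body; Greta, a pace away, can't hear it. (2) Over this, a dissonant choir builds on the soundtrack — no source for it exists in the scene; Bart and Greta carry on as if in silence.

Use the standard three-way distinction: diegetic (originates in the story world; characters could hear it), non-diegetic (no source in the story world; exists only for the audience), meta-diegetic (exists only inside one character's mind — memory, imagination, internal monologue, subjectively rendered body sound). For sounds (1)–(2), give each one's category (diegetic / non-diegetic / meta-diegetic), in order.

meta-diegetic, non-diegetic

(1) is meta-diegetic: a subjective body sound — Bart's private perception, inaudible to Greta.
(2) score with no on-screen or off-screen source; it exists for the audience alone → non-diegetic.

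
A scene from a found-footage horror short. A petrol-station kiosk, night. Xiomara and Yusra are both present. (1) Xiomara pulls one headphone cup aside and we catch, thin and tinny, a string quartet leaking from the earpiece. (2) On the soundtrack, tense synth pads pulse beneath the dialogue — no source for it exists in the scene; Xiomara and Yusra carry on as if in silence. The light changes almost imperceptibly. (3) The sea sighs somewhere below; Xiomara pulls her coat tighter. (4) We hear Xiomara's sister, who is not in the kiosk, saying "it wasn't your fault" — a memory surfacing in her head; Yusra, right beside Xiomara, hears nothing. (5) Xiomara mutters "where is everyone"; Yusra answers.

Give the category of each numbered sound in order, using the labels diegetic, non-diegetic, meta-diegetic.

diegetic, non-diegetic, diegetic, meta-diegetic, diegetic

(1) is diegetic: the earpiece is a real device on Xiomara's head — source music.
Sound (2): score with no on-screen or off-screen source; it exists for the audience alone, so non-diegetic.
Sound (3): ambient/room sound belonging to the story's physical space, so diegetic.
(4) is meta-diegetic: it's Xiomara's recollection rendered as sound; the other character can't hear it.
(5) Xiomara is a character speaking aloud in the scene → diegetic.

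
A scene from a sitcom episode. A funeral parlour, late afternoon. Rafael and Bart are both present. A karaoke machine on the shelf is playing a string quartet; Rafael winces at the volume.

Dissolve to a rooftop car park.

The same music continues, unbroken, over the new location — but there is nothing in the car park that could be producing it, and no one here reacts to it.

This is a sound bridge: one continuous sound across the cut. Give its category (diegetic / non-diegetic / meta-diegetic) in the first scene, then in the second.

diegetic, non-diegetic

Scene one: a karaoke machine is an on-screen source and Rafael reacts to it → diegetic.
Scene two: there is no source in the car park and no one hears it — it's now underscore → non-diegetic.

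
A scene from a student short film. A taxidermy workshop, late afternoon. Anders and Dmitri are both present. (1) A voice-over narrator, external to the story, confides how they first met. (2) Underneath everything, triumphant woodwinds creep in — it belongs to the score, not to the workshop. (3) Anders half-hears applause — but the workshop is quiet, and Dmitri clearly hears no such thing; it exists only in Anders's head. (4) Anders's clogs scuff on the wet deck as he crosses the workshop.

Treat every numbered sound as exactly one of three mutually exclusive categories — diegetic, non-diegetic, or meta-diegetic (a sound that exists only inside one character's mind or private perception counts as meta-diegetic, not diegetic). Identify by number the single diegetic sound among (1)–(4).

(1) is non-diegetic: external voice-over — not a character, not heard by anyone in the scene.
Sound (2): score with no on-screen or off-screen source; it exists for the audience alone, so non-diegetic.
Sound (3): Anders alone 'hears' it — an imagined sound, not present in the space, so meta-diegetic.
(4) is diegetic: a character's body making contact with the set — an in-world sound.
Only (4) is diegetic.

4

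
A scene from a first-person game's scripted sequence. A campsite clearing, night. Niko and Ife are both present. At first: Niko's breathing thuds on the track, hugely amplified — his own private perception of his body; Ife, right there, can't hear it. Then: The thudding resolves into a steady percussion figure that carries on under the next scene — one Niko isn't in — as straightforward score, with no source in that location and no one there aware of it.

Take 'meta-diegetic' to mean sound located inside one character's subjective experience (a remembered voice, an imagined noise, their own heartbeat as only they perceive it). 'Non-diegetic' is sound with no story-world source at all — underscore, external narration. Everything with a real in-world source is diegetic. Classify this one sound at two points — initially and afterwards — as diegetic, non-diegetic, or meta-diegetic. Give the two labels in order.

meta-diegetic, non-diegetic

Initially: it's Niko's subjective body sound, inaudible to Ife → meta-diegetic.
Afterwards: detached from Niko and playing as sourceless score over a scene he isn't in — for the audience only → non-diegetic.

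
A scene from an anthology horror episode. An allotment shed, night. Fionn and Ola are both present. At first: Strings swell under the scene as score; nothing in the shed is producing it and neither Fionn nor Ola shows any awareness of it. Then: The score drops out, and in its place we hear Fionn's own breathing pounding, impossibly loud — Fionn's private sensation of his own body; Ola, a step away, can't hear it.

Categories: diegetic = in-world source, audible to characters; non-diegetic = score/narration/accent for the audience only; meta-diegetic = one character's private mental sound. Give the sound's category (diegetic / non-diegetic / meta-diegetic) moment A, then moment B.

non-diegetic, meta-diegetic

Moment A: underscore with no in-world source, inaudible to the characters → non-diegetic.
Moment B: the body sound is Fionn's subjective perception alone — Ola can't hear it → meta-diegetic.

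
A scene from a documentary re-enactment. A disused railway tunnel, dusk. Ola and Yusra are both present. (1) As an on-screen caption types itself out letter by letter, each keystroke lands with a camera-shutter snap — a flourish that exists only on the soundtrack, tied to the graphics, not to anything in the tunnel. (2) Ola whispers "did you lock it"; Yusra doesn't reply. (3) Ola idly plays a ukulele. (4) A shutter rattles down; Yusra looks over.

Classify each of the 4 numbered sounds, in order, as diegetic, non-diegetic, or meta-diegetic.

(1) it accompanies on-screen graphics, not anything inside the story world → non-diegetic.
Sound (2): Ola is a character speaking aloud in the scene, so diegetic.
Sound (3): Ola is producing the music live, in the story world, so diegetic.
Sound (4): a shutter is a real object/event in the scene's world, so diegetic.

non-diegetic, diegetic, diegetic, diegetic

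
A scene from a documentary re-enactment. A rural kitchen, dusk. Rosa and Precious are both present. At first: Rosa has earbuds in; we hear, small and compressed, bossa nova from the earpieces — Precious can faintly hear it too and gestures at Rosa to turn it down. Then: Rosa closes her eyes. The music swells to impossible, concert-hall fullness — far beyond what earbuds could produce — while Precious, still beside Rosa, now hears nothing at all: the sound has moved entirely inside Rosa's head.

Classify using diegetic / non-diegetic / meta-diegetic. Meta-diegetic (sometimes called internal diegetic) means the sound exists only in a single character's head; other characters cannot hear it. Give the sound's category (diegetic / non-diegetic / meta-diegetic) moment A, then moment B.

diegetic, meta-diegetic

Moment A: the earbuds are a physical source both characters can hear → diegetic.
Moment B: the music now exists only as Rosa's subjective experience; Precious can no longer hear it → meta-diegetic.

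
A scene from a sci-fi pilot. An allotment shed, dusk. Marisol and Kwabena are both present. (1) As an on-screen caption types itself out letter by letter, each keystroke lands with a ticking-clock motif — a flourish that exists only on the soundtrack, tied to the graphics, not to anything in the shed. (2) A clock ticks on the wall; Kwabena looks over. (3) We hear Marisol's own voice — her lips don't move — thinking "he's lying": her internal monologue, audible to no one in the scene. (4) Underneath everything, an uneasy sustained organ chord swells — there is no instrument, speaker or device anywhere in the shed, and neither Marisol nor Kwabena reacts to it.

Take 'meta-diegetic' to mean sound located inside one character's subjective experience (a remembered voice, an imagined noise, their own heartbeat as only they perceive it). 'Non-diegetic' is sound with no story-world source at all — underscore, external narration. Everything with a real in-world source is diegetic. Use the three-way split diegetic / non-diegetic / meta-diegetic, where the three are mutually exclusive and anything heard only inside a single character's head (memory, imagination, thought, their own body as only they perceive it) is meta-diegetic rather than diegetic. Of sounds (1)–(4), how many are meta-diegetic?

1

Sound (1): sound married to a title/caption — outside the diegesis by definition, so non-diegetic.
(2) is diegetic: the sound comes from a clock physically present in the location.
(3) Marisol's thought-voice: a private mental sound no other character can hear → meta-diegetic.
Sound (4): nothing in the shed produces it and the characters don't hear it — pure soundtrack, so non-diegetic.
Meta-diegetic: (3) — that's 1.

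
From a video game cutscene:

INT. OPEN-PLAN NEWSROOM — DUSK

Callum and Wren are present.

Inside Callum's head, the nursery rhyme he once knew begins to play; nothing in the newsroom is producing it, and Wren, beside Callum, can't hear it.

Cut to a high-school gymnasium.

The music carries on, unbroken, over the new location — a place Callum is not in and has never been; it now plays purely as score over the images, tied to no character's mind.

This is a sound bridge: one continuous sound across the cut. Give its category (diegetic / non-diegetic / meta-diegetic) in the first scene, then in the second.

Scene one: the music exists only inside Callum's mind; Wren can't hear it → meta-diegetic.
Scene two: it's detached from Callum entirely and plays over unrelated images with no in-world source — conventional underscore → non-diegetic.

meta-diegetic, non-diegetic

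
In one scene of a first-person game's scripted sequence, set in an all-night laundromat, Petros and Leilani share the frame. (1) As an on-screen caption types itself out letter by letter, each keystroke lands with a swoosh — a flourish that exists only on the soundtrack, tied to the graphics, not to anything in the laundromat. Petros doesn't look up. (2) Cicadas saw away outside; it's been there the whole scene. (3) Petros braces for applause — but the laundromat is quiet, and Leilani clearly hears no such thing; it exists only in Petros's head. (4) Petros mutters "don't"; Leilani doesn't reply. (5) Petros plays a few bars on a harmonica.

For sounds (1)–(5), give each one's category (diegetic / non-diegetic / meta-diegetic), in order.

non-diegetic, diegetic, meta-diegetic, diegetic, diegetic

Sound (1): the caption isn't part of the story world, so neither is the sound tied to it, so non-diegetic.
(2) it's the actual ambient sound of the location → diegetic.
Sound (3): the sound is imagined by Petros; nothing in the story world is producing it and Leilani can't hear it, so meta-diegetic.
(4) is diegetic: on-screen dialogue — Petros speaks and Leilani is there to hear.
Sound (5): the instrument and the performer are both in the scene, so diegetic.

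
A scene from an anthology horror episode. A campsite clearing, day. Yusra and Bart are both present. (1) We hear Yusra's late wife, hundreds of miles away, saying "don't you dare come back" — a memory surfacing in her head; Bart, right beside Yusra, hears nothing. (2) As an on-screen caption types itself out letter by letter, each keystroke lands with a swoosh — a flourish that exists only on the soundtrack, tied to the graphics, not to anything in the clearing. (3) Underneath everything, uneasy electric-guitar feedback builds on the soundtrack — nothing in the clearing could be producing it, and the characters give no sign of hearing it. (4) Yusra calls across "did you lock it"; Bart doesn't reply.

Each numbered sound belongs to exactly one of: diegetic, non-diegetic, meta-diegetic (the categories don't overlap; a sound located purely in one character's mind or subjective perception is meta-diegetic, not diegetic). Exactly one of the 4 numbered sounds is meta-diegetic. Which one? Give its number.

1

Sound (1): a remembered line, private to Yusra — not present in the room, not audible to Bart, so meta-diegetic.
(2) is non-diegetic: the caption isn't part of the story world, so neither is the sound tied to it.
Sound (3): it has no source in the story world and no character can hear it — it's underscore, so non-diegetic.
(4) Yusra is a character speaking aloud in the scene → diegetic.
Only (1) is meta-diegetic.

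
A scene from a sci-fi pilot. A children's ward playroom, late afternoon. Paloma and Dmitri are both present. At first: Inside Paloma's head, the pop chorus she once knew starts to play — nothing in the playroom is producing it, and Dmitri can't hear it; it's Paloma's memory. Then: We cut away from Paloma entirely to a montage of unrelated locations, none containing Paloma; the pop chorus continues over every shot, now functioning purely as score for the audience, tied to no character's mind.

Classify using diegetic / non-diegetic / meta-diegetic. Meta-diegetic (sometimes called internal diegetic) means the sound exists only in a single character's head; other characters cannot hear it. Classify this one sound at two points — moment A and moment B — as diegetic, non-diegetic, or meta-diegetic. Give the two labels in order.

meta-diegetic, non-diegetic

Moment A: the music lives inside Paloma's mind alone; Dmitri can't hear it → meta-diegetic.
Moment B: once it plays over shots Paloma isn't in, detached from any character's subjectivity, it's conventional underscore → non-diegetic.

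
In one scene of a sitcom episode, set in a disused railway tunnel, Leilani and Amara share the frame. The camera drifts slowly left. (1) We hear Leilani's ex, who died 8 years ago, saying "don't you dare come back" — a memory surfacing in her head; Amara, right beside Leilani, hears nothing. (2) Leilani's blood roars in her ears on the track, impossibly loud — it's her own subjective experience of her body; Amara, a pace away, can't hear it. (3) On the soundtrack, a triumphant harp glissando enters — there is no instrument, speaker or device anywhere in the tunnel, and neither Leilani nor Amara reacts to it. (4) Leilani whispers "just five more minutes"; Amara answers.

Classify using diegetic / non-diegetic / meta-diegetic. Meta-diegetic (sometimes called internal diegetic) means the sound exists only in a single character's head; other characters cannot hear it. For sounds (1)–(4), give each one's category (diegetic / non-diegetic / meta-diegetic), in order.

(1) the voice is a memory playing only inside Leilani's mind; Amara can't hear it → meta-diegetic.
(2) a subjective body sound — Leilani's private perception, inaudible to Amara → meta-diegetic.
(3) score with no on-screen or off-screen source; it exists for the audience alone → non-diegetic.
Sound (4): on-screen dialogue — Leilani speaks and Amara is there to hear, so diegetic.

meta-diegetic, meta-diegetic, non-diegetic, diegetic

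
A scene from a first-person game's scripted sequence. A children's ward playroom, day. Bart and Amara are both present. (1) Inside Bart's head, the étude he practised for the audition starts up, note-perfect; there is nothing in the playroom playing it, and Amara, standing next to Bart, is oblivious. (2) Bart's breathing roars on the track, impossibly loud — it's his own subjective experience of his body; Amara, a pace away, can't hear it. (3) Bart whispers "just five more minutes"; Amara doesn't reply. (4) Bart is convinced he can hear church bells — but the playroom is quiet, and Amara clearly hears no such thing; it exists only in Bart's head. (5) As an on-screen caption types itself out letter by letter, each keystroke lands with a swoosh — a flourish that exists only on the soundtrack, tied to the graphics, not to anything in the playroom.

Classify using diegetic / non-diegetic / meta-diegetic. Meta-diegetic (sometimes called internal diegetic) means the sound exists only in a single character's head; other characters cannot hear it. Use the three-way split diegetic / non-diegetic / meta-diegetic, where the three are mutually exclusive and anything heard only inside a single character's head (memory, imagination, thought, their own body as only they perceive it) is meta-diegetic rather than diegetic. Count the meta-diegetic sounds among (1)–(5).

3

Sound (1): it lives in Bart's subjectivity, not in the playroom, so meta-diegetic.
(2) point-of-audition from inside Bart's body; not a sound in the room → meta-diegetic.
(3) is diegetic: on-screen dialogue — Bart speaks and Amara is there to hear.
(4) Bart alone 'hears' it — an imagined sound, not present in the space → meta-diegetic.
Sound (5): the caption isn't part of the story world, so neither is the sound tied to it, so non-diegetic.
So 3 of the 5 are meta-diegetic: (1), (2), (4).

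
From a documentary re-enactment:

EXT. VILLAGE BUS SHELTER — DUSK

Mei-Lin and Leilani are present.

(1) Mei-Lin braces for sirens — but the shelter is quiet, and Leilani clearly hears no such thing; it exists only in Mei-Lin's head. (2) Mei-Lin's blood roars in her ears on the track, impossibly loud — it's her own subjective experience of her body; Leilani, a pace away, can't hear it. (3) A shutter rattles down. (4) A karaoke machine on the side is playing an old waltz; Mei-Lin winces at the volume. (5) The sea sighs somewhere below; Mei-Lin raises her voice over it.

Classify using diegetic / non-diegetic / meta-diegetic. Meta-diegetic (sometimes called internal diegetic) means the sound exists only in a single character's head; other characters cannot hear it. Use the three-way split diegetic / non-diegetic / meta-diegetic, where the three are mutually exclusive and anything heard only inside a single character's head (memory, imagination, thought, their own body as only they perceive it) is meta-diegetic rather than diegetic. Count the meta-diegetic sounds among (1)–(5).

2

(1) subjective to Mei-Lin: the shelter is silent and Leilani hears nothing → meta-diegetic.
(2) is meta-diegetic: it's Mei-Lin's internal bodily sensation rendered as sound; only Mei-Lin 'hears' it.
(3) a shutter is a real object/event in the scene's world → diegetic.
(4) the music comes from an on-screen device that Mei-Lin responds to → diegetic.
Sound (5): ambient/room sound belonging to the story's physical space, so diegetic.
Meta-diegetic: (1), (2) — that's 2.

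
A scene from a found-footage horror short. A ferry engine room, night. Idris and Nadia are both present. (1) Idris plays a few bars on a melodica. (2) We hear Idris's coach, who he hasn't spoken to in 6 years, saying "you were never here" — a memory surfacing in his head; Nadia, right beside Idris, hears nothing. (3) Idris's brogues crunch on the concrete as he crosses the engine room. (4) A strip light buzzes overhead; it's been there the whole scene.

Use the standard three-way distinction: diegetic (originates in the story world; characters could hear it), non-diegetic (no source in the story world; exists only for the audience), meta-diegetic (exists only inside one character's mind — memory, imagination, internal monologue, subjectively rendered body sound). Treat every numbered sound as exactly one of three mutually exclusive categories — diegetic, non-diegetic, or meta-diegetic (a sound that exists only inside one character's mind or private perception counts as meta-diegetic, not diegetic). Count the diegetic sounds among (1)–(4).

Sound (1): the instrument and the performer are both in the scene, so diegetic.
(2) is meta-diegetic: a remembered line, private to Idris — not present in the room, not audible to Nadia.
(3) is diegetic: a character's body making contact with the set — an in-world sound.
(4) is diegetic: ambient/room sound belonging to the story's physical space.
So 3 of the 4 are diegetic: (1), (3), (4).

3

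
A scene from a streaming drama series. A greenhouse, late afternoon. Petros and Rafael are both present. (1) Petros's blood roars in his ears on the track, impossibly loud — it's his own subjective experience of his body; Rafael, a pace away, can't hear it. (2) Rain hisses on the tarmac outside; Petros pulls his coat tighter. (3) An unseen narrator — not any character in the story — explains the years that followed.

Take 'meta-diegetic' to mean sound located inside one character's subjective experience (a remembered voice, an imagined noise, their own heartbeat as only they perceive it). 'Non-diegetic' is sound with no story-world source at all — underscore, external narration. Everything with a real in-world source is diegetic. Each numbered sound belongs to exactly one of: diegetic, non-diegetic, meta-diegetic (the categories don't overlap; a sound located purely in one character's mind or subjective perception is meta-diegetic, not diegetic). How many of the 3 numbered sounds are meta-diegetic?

Sound (1): it's Petros's internal bodily sensation rendered as sound; only Petros 'hears' it, so meta-diegetic.
(2) is diegetic: ambient/room sound belonging to the story's physical space.
Sound (3): commentary laid over the scene from outside the fiction, so non-diegetic.
So 1 of the 3 is meta-diegetic: (1).

1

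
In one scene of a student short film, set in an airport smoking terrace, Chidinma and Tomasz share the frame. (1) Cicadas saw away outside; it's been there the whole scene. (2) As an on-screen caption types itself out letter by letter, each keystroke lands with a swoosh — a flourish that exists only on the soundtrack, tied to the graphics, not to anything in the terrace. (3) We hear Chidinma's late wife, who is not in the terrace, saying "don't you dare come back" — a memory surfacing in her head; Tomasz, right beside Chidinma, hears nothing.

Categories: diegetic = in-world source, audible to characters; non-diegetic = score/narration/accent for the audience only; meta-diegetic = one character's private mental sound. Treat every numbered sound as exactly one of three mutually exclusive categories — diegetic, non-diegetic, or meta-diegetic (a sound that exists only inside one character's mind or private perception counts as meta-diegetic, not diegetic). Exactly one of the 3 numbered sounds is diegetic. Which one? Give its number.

1

Sound (1): cicadas is part of the location's real environment, so diegetic.
(2) is non-diegetic: it accompanies on-screen graphics, not anything inside the story world.
(3) is meta-diegetic: it's Chidinma's recollection rendered as sound; the other character can't hear it.
Only (1) is diegetic.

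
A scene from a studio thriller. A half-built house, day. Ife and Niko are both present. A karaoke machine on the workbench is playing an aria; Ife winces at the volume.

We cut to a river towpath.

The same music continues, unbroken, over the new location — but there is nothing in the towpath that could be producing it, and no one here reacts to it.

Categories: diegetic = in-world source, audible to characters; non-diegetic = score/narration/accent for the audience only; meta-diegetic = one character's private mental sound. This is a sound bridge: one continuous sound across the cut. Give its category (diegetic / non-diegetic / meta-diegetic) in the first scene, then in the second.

Scene one: a karaoke machine is an on-screen source and Ife reacts to it → diegetic.
Scene two: there is no source in the towpath and no one hears it — it's now underscore → non-diegetic.

diegetic, non-diegetic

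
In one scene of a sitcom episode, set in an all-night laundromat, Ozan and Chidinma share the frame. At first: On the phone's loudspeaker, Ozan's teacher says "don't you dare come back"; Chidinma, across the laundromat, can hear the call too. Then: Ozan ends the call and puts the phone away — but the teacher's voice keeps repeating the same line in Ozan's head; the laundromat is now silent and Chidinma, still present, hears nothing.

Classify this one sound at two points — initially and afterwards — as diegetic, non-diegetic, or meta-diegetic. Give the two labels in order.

diegetic, meta-diegetic

Initially: the loudspeaker is an in-world source; both Ozan and Chidinma hear the call → diegetic.
Afterwards: with the phone off, the voice continues only as Ozan's private mental replay — Chidinma can't hear it → meta-diegetic.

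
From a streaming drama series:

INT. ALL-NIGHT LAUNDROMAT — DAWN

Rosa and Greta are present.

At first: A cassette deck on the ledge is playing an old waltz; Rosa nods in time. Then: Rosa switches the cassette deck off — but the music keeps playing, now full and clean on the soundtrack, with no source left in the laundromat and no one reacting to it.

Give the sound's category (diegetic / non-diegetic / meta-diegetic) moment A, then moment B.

Moment A: a cassette deck is a real in-scene source and Rosa reacts to it → diegetic.
Moment B: there is no longer any in-world source and no one can hear it — it has become underscore → non-diegetic.

diegetic, non-diegetic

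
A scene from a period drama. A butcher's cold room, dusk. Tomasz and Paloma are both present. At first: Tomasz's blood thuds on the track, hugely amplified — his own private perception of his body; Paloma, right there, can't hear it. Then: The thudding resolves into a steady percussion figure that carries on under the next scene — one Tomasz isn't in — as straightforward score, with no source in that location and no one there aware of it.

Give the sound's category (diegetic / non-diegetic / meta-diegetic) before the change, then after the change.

Before the change: it's Tomasz's subjective body sound, inaudible to Paloma → meta-diegetic.
After the change: detached from Tomasz and playing as sourceless score over a scene he isn't in — for the audience only → non-diegetic.

meta-diegetic, non-diegetic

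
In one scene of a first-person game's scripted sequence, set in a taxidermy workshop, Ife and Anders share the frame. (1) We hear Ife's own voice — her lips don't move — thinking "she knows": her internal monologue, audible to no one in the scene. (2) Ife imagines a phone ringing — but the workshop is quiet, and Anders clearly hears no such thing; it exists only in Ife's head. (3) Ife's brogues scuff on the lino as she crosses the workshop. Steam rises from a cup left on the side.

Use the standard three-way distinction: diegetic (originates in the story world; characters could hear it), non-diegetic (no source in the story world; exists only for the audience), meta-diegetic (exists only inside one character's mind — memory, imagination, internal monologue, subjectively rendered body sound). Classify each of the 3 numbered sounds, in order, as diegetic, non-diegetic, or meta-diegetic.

meta-diegetic, meta-diegetic, diegetic

(1) internal monologue — inside Ife's mind, not spoken into the scene → meta-diegetic.
(2) Ife alone 'hears' it — an imagined sound, not present in the space → meta-diegetic.
Sound (3): it's the physical sound of Ife moving in the space, so diegetic.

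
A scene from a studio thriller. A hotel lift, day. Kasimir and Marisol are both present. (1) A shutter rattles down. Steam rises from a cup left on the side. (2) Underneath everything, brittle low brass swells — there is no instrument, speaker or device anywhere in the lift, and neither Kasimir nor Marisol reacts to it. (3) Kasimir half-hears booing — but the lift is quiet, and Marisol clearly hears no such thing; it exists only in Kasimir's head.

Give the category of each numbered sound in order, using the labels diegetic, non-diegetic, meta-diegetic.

diegetic, non-diegetic, meta-diegetic

(1) an in-world source (a shutter); characters could hear it → diegetic.
Sound (2): score with no on-screen or off-screen source; it exists for the audience alone, so non-diegetic.
(3) is meta-diegetic: the sound is imagined by Kasimir; nothing in the story world is producing it and Marisol can't hear it.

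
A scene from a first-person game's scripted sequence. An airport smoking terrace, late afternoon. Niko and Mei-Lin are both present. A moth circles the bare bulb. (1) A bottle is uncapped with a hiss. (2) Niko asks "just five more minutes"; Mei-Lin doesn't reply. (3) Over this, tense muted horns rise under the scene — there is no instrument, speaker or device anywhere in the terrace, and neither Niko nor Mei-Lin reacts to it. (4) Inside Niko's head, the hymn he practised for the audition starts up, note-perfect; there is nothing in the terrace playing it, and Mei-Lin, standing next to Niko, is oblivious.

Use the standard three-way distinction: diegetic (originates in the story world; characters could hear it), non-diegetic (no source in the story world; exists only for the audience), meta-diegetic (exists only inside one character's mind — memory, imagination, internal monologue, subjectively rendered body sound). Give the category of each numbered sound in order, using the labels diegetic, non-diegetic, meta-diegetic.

(1) the sound comes from a bottle physically present in the location → diegetic.
(2) is diegetic: spoken by a character present in the story world.
(3) is non-diegetic: nothing in the terrace produces it and the characters don't hear it — pure soundtrack.
(4) is meta-diegetic: it lives in Niko's subjectivity, not in the terrace.

diegetic, diegetic, non-diegetic, meta-diegetic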